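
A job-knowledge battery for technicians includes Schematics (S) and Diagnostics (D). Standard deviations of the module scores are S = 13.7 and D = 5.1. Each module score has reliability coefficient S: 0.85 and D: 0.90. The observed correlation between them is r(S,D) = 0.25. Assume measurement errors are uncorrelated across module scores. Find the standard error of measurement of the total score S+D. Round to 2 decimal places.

Var(total) = 213.7 + 34.935 = 248.635.
True-score variance = 182.945 + 34.935 = 217.88, so reliability = 0.8763.
Error variance = 248.635 − 217.88 = 30.7545; SEM = √30.7545 = 5.55.

5.55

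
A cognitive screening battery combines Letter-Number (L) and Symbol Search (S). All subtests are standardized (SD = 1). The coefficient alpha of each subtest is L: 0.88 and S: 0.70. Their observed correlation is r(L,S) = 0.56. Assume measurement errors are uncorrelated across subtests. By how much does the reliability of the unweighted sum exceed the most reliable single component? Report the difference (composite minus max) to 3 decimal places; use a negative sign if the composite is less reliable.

-0.015

Var(sum) = 2 + 1.12 = 3.12; true-score variance = 1.58 + 1.12 = 2.7; composite reliability = 0.8654.
Max component reliability = 0.8800.
Difference = 0.8654 − 0.8800 = -0.015.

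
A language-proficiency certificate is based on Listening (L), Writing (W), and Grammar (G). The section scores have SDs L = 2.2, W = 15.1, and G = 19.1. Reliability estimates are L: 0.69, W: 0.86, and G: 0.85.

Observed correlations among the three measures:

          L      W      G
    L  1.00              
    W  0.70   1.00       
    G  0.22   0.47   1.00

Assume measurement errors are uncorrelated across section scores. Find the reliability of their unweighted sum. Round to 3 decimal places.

Var(L+W+G) = 2.2² + 15.1² + 19.1² + 2·[2.2·15.1·0.70 + 2.2·19.1·0.22 + 15.1·19.1·0.47] = 597.66 + 336.102 = 933.762.
With uncorrelated errors the cross-covariances are all true-score covariance, so they carry over unchanged; only the diagonal terms shrink to ρᵢσᵢ².
True-score variance = [2.2²·0.69 + 15.1²·0.86 + 19.1²·0.85] + 336.102 = 509.517 + 336.102 = 845.619.
Reliability = 845.619 / 933.762 = 0.906.

0.906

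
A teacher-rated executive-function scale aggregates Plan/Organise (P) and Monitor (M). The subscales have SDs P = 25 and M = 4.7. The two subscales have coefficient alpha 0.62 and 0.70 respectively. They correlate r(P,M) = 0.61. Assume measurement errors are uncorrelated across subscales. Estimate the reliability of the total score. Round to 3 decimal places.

0.691

Var(P+M) = 25² + 4.7² + 2·[25·4.7·0.61] = 647.09 + 143.35 = 790.44.
With uncorrelated errors the cross-covariances are all true-score covariance, so they carry over unchanged; only the diagonal terms shrink to ρᵢσᵢ².
True-score variance = [25²·0.62 + 4.7²·0.70] + 143.35 = 402.963 + 143.35 = 546.313.
Reliability = 546.313 / 790.44 = 0.691.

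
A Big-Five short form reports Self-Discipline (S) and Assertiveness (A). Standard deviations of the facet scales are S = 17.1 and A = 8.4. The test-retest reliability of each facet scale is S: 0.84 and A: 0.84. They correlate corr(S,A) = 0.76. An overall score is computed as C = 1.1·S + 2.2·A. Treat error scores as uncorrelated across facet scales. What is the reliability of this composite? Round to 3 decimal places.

0.909

Var(C) = 1.1²·17.1² + 2.2²·8.4² + 2·[2.42·17.1·8.4·0.76] = 695.327 + 528.365 = 1223.69.
Because errors are independent across components, Cov(Tᵢ,Tⱼ) = Cov(Xᵢ,Xⱼ); the off-diagonal part of the true-score variance is the same as above.
True-score variance = [1.1²·17.1²·0.84 + 2.2²·8.4²·0.84] + 528.365 = 584.074 + 528.365 = 1112.44.
Reliability = 1112.44 / 1223.69 = 0.909.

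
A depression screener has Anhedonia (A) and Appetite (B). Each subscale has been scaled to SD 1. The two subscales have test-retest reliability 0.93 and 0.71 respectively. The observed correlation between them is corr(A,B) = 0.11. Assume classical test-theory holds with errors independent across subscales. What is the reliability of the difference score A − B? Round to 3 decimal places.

0.798

Var(A−B) = 1 + 1 − 2·0.11 = 2 − 0.22 = 1.78.
With uncorrelated errors the cross-covariances are all true-score covariance, so they carry over unchanged; only the diagonal terms shrink to ρᵢσᵢ².
True-score variance = [0.93 + 0.71] − 0.22 = 1.64 − 0.22 = 1.42.
Reliability = 1.42 / 1.78 = 0.798.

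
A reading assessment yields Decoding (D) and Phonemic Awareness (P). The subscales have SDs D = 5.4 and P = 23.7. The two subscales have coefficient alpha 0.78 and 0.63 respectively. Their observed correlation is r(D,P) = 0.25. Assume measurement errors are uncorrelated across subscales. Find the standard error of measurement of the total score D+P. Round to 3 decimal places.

Var(total) = 590.85 + 63.99 = 654.84.
True-score variance = 376.609 + 63.99 = 440.599, so reliability = 0.6728.
Error variance = 654.84 − 440.599 = 214.24; SEM = √214.24 = 14.637.

14.637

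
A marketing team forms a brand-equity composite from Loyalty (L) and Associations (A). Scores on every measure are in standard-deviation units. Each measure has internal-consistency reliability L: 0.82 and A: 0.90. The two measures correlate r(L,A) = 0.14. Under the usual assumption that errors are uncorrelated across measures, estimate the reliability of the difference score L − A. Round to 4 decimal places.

Var(L−A) = 1 + 1 − 2·0.14 = 2 − 0.28 = 1.72.
Because errors are independent across components, Cov(Tᵢ,Tⱼ) = Cov(Xᵢ,Xⱼ); the off-diagonal part of the true-score variance is the same as above.
True-score variance = [0.82 + 0.90] − 0.28 = 1.72 − 0.28 = 1.44.
Reliability = 1.44 / 1.72 = 0.8372.

0.8372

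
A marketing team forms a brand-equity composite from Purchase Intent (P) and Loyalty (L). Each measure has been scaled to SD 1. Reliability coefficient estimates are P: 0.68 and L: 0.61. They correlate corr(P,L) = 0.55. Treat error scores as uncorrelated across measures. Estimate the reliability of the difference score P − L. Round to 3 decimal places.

0.211

Var(P−L) = 1 + 1 − 2·0.55 = 2 − 1.1 = 0.9.
Under uncorrelated errors the observed covariances equal the true-score covariances, so only the own-variance terms attenuate.
True-score variance = [0.68 + 0.61] − 1.1 = 1.29 − 1.1 = 0.19.
Reliability = 0.19 / 0.9 = 0.211.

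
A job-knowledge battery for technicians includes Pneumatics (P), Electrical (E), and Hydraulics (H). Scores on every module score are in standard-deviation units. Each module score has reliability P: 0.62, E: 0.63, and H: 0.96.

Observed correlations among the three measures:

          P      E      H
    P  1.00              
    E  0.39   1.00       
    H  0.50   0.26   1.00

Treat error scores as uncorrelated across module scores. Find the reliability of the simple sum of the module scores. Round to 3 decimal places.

0.851

Var(P+E+H) = 3 + 2·[0.39 + 0.50 + 0.26] = 3 + 2.3 = 5.3.
Because errors are independent across components, Cov(Tᵢ,Tⱼ) = Cov(Xᵢ,Xⱼ); the off-diagonal part of the true-score variance is the same as above.
True-score variance = [0.62 + 0.63 + 0.96] + 2.3 = 2.21 + 2.3 = 4.51.
Reliability = 4.51 / 5.3 = 0.851.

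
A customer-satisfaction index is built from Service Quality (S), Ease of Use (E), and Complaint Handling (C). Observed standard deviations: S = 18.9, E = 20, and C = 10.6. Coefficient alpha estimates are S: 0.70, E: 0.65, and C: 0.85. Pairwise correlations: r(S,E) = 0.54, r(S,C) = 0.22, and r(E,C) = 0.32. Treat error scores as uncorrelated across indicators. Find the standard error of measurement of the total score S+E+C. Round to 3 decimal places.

Var(total) = 869.57 + 632.07 = 1501.64.
True-score variance = 605.553 + 632.07 = 1237.62, so reliability = 0.8242.
Error variance = 1501.64 − 1237.62 = 264.017; SEM = √264.017 = 16.249.

16.249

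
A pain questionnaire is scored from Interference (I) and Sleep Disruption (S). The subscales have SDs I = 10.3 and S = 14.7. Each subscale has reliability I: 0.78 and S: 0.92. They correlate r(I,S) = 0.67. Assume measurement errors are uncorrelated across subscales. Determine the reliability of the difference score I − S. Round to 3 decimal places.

0.659

Var(I−S) = 10.3² + 14.7² − 2·10.3·14.7·0.67 = 322.18 − 202.889 = 119.291.
Under uncorrelated errors the observed covariances equal the true-score covariances, so only the own-variance terms attenuate.
True-score variance = [10.3²·0.78 + 14.7²·0.92] − 202.889 = 281.553 − 202.889 = 78.6636.
Reliability = 78.6636 / 119.291 = 0.659.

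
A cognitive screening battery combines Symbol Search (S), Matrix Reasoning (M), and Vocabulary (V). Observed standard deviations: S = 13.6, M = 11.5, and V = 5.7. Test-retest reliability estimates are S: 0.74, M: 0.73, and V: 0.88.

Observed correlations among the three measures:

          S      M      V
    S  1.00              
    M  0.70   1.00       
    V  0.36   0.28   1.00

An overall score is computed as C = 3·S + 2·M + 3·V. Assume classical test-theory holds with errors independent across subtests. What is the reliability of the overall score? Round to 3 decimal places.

0.865

Var(C) = 3²·13.6² + 2²·11.5² + 3²·5.7² + 2·[6·13.6·11.5·0.70 + 9·13.6·5.7·0.36 + 6·11.5·5.7·0.28] = 2486.05 + 2036.34 = 4522.39.
Because errors are independent across components, Cov(Tᵢ,Tⱼ) = Cov(Xᵢ,Xⱼ); the off-diagonal part of the true-score variance is the same as above.
True-score variance = [3²·13.6²·0.74 + 2²·11.5²·0.73 + 3²·5.7²·0.88] + 2036.34 = 1875.32 + 2036.34 = 3911.66.
Reliability = 3911.66 / 4522.39 = 0.865.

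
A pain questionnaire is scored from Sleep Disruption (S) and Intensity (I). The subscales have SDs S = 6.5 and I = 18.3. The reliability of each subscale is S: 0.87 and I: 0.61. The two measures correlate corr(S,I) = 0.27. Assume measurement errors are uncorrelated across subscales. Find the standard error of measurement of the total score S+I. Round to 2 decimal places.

Var(total) = 377.14 + 64.233 = 441.373.
True-score variance = 241.04 + 64.233 = 305.273, so reliability = 0.6916.
Error variance = 441.373 − 305.273 = 136.1; SEM = √136.1 = 11.67.

11.67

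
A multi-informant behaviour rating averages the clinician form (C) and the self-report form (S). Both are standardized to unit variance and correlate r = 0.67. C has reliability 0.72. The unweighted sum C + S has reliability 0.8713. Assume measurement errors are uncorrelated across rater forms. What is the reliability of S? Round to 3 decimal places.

Var(C+S) = 2 + 2·0.67 = 3.340.
True-score variance = ρ_C + ρ_S + 2·0.67, so 0.8713 = (0.72 + ρ_S + 1.34) / 3.340.
ρ_S = 0.8713·3.340 − 0.72 − 1.34 = 0.850.

0.850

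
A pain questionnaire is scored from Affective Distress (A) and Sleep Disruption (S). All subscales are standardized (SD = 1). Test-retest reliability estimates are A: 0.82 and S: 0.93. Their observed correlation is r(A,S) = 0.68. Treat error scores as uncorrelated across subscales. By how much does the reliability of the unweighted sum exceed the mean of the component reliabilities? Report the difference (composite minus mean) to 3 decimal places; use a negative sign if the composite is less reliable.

0.051

Var(sum) = 2 + 1.36 = 3.36; true-score variance = 1.75 + 1.36 = 3.11; composite reliability = 0.9256.
Mean component reliability = 0.8750.
Difference = 0.9256 − 0.8750 = 0.051.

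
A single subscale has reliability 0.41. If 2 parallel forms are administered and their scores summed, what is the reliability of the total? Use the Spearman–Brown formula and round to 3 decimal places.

ρ_k = kρ / (1 + (k−1)ρ) = 2·0.41 / (1 + 1·0.41) = 0.820 / 1.410 = 0.582.

0.582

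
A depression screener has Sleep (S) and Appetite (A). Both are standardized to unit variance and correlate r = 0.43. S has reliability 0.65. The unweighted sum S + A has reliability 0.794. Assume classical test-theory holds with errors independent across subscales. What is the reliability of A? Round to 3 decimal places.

Var(S+A) = 2 + 2·0.43 = 2.860.
True-score variance = ρ_S + ρ_A + 2·0.43, so 0.794 = (0.65 + ρ_A + 0.86) / 2.860.
ρ_A = 0.794·2.860 − 0.65 − 0.86 = 0.761.

0.761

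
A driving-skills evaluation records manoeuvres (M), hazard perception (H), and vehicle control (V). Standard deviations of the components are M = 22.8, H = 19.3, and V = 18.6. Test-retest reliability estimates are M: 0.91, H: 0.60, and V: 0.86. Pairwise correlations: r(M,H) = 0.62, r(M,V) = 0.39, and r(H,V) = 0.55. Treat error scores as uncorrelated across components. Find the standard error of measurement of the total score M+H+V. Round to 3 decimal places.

15.627

Var(total) = 1238.29 + 1271.31 = 2509.6.
True-score variance = 994.074 + 1271.31 = 2265.38, so reliability = 0.9027.
Error variance = 2509.6 − 2265.38 = 244.216; SEM = √244.216 = 15.627.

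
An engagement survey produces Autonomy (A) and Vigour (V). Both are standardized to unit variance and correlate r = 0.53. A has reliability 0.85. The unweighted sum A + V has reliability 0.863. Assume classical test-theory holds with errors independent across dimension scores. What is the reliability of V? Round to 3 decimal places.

0.731

Var(A+V) = 2 + 2·0.53 = 3.060.
True-score variance = ρ_A + ρ_V + 2·0.53, so 0.863 = (0.85 + ρ_V + 1.06) / 3.060.
ρ_V = 0.863·3.060 − 0.85 − 1.06 = 0.731.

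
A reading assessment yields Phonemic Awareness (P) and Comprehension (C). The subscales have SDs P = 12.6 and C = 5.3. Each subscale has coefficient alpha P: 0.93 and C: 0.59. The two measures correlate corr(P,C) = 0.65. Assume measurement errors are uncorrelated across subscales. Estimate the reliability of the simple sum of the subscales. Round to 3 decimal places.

0.917

Var(P+C) = 12.6² + 5.3² + 2·[12.6·5.3·0.65] = 186.85 + 86.814 = 273.664.
With uncorrelated errors the cross-covariances are all true-score covariance, so they carry over unchanged; only the diagonal terms shrink to ρᵢσᵢ².
True-score variance = [12.6²·0.93 + 5.3²·0.59] + 86.814 = 164.22 + 86.814 = 251.034.
Reliability = 251.034 / 273.664 = 0.917.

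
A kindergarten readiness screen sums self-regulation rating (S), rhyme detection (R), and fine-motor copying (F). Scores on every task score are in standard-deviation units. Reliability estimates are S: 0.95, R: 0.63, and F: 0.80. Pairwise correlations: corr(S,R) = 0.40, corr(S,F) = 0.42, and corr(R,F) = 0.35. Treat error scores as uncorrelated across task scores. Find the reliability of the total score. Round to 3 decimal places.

0.884

Var(S+R+F) = 3 + 2·[0.40 + 0.42 + 0.35] = 3 + 2.34 = 5.34.
Under uncorrelated errors the observed covariances equal the true-score covariances, so only the own-variance terms attenuate.
True-score variance = [0.95 + 0.63 + 0.80] + 2.34 = 2.38 + 2.34 = 4.72.
Reliability = 4.72 / 5.34 = 0.884.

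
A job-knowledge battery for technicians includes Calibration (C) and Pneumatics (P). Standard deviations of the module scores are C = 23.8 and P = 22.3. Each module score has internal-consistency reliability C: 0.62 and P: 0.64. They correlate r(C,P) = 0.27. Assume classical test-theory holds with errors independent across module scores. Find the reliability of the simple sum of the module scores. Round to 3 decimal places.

0.708

Var(C+P) = 23.8² + 22.3² + 2·[23.8·22.3·0.27] = 1063.73 + 286.6 = 1350.33.
With uncorrelated errors the cross-covariances are all true-score covariance, so they carry over unchanged; only the diagonal terms shrink to ρᵢσᵢ².
True-score variance = [23.8²·0.62 + 22.3²·0.64] + 286.6 = 669.458 + 286.6 = 956.058.
Reliability = 956.058 / 1350.33 = 0.708.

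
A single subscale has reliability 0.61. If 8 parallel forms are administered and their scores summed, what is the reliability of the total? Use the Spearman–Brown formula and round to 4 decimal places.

ρ_k = kρ / (1 + (k−1)ρ) = 8·0.61 / (1 + 7·0.61) = 4.880 / 5.270 = 0.9260.

0.9260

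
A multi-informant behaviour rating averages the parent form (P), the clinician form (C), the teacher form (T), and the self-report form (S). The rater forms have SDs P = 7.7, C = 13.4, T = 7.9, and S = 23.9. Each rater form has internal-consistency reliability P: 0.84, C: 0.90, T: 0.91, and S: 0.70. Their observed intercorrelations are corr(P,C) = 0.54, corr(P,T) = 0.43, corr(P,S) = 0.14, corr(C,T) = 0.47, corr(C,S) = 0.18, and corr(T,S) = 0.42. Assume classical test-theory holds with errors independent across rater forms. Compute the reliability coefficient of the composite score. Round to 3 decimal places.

0.860

Var(P+C+T+S) = 7.7² + 13.4² + 7.9² + 23.9² + 2·[7.7·13.4·0.54 + 7.7·7.9·0.43 + 7.7·23.9·0.14 + 13.4·7.9·0.47 + 13.4·23.9·0.18 + 7.9·23.9·0.42] = 872.47 + 588.679 = 1461.15.
With uncorrelated errors the cross-covariances are all true-score covariance, so they carry over unchanged; only the diagonal terms shrink to ρᵢσᵢ².
True-score variance = [7.7²·0.84 + 13.4²·0.90 + 7.9²·0.91 + 23.9²·0.70] + 588.679 = 668.048 + 588.679 = 1256.73.
Reliability = 1256.73 / 1461.15 = 0.860.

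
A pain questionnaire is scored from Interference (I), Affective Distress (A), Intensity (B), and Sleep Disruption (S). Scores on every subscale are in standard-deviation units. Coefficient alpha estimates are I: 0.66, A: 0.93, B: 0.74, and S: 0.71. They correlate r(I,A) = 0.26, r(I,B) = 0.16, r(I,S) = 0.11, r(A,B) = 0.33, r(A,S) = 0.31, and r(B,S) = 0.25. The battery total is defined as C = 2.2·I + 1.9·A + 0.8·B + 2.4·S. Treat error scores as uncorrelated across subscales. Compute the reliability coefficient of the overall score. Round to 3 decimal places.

0.841

Var(C) = 2.2² + 1.9² + 0.8² + 2.4² + 2·[4.18·0.26 + 1.76·0.16 + 5.28·0.11 + 1.52·0.33 + 4.56·0.31 + 1.92·0.25] = 14.85 + 8.6888 = 23.5388.
Because errors are independent across components, Cov(Tᵢ,Tⱼ) = Cov(Xᵢ,Xⱼ); the off-diagonal part of the true-score variance is the same as above.
True-score variance = [2.2²·0.66 + 1.9²·0.93 + 0.8²·0.74 + 2.4²·0.71] + 8.6888 = 11.1149 + 8.6888 = 19.8037.
Reliability = 19.8037 / 23.5388 = 0.841.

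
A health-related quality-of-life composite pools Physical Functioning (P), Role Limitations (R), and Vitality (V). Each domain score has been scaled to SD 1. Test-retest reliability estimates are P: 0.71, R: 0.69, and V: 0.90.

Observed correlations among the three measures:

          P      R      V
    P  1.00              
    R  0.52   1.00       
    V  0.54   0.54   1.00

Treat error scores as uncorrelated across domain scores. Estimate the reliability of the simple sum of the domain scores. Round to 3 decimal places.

0.887

Var(P+R+V) = 3 + 2·[0.52 + 0.54 + 0.54] = 3 + 3.2 = 6.2.
Because errors are independent across components, Cov(Tᵢ,Tⱼ) = Cov(Xᵢ,Xⱼ); the off-diagonal part of the true-score variance is the same as above.
True-score variance = [0.71 + 0.69 + 0.90] + 3.2 = 2.3 + 3.2 = 5.5.
Reliability = 5.5 / 6.2 = 0.887.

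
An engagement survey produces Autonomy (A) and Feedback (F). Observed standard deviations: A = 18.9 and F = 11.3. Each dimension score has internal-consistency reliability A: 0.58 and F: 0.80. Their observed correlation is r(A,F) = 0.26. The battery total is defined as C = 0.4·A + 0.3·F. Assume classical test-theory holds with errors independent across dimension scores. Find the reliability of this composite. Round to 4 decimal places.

0.6791

Var(C) = 0.4²·18.9² + 0.3²·11.3² + 2·[0.12·18.9·11.3·0.26] = 68.6457 + 13.3268 = 81.9725.
Under uncorrelated errors the observed covariances equal the true-score covariances, so only the own-variance terms attenuate.
True-score variance = [0.4²·18.9²·0.58 + 0.3²·11.3²·0.80] + 13.3268 = 42.3428 + 13.3268 = 55.6695.
Reliability = 55.6695 / 81.9725 = 0.6791.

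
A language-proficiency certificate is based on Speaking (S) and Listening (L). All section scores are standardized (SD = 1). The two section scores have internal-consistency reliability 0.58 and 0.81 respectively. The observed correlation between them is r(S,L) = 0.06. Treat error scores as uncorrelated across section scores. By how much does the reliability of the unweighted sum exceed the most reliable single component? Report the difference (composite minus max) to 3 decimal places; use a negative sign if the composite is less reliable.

-0.098

Var(sum) = 2 + 0.12 = 2.12; true-score variance = 1.39 + 0.12 = 1.51; composite reliability = 0.7123.
Max component reliability = 0.8100.
Difference = 0.7123 − 0.8100 = -0.098.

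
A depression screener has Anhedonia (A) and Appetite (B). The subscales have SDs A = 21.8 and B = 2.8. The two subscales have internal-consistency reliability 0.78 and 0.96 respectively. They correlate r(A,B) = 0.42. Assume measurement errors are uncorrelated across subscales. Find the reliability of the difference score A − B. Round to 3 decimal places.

Var(A−B) = 21.8² + 2.8² − 2·21.8·2.8·0.42 = 483.08 − 51.2736 = 431.806.
With uncorrelated errors the cross-covariances are all true-score covariance, so they carry over unchanged; only the diagonal terms shrink to ρᵢσᵢ².
True-score variance = [21.8²·0.78 + 2.8²·0.96] − 51.2736 = 378.214 − 51.2736 = 326.94.
Reliability = 326.94 / 431.806 = 0.757.

0.757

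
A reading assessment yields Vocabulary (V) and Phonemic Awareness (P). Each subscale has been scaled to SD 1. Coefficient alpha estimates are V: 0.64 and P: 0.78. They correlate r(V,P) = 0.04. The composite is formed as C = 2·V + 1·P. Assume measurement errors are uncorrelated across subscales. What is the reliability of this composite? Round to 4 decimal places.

Var(C) = 2² + 1 + 2·[2·0.04] = 5 + 0.16 = 5.16.
Because errors are independent across components, Cov(Tᵢ,Tⱼ) = Cov(Xᵢ,Xⱼ); the off-diagonal part of the true-score variance is the same as above.
True-score variance = [2²·0.64 + 0.78] + 0.16 = 3.34 + 0.16 = 3.5.
Reliability = 3.5 / 5.16 = 0.6783.

0.6783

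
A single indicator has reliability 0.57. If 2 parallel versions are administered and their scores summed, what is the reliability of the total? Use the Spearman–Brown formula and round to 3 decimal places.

ρ_k = kρ / (1 + (k−1)ρ) = 2·0.57 / (1 + 1·0.57) = 1.140 / 1.570 = 0.726.

0.726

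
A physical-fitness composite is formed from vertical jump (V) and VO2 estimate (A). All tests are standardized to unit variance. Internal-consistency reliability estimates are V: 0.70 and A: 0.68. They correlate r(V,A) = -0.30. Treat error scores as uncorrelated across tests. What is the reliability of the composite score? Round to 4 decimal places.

0.5571

Var(V+A) = 2 + 2·[(-0.30)] = 2 − 0.6 = 1.4.
Because errors are independent across components, Cov(Tᵢ,Tⱼ) = Cov(Xᵢ,Xⱼ); the off-diagonal part of the true-score variance is the same as above.
True-score variance = [0.70 + 0.68] − 0.6 = 1.38 − 0.6 = 0.78.
Reliability = 0.78 / 1.4 = 0.5571.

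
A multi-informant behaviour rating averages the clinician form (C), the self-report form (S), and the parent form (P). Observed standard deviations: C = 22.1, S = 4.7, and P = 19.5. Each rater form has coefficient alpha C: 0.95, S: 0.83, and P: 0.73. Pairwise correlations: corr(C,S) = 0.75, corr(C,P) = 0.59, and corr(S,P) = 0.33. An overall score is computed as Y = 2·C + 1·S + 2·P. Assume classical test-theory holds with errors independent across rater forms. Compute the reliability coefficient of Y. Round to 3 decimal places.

0.914

Var(Y) = 2²·22.1² + 4.7² + 2²·19.5² + 2·[2·22.1·4.7·0.75 + 4·22.1·19.5·0.59 + 2·4.7·19.5·0.33] = 3496.73 + 2466.67 = 5963.4.
With uncorrelated errors the cross-covariances are all true-score covariance, so they carry over unchanged; only the diagonal terms shrink to ρᵢσᵢ².
True-score variance = [2²·22.1²·0.95 + 4.7²·0.83 + 2²·19.5²·0.73] + 2466.67 = 2984.62 + 2466.67 = 5451.29.
Reliability = 5451.29 / 5963.4 = 0.914.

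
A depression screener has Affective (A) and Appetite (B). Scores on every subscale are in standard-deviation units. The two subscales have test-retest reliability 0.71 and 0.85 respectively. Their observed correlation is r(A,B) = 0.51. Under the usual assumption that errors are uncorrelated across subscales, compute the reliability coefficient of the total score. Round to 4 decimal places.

0.8543

Var(A+B) = 2 + 2·[0.51] = 2 + 1.02 = 3.02.
Under uncorrelated errors the observed covariances equal the true-score covariances, so only the own-variance terms attenuate.
True-score variance = [0.71 + 0.85] + 1.02 = 1.56 + 1.02 = 2.58.
Reliability = 2.58 / 3.02 = 0.8543.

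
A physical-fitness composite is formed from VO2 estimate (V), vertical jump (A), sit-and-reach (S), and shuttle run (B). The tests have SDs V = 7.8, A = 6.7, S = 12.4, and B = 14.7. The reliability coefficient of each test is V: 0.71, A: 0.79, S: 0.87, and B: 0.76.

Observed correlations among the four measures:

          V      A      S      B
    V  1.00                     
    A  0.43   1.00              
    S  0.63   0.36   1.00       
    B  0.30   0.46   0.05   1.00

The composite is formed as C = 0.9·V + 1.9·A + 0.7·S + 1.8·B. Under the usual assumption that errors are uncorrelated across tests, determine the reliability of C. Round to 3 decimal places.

Var(C) = 0.9²·7.8² + 1.9²·6.7² + 0.7²·12.4² + 1.8²·14.7² + 2·[1.71·7.8·6.7·0.43 + 0.63·7.8·12.4·0.63 + 1.62·7.8·14.7·0.30 + 1.33·6.7·12.4·0.36 + 3.42·6.7·14.7·0.46 + 1.26·12.4·14.7·0.05] = 986.807 + 677.493 = 1664.3.
Under uncorrelated errors the observed covariances equal the true-score covariances, so only the own-variance terms attenuate.
True-score variance = [0.9²·7.8²·0.71 + 1.9²·6.7²·0.79 + 0.7²·12.4²·0.87 + 1.8²·14.7²·0.76] + 677.493 = 760.659 + 677.493 = 1438.15.
Reliability = 1438.15 / 1664.3 = 0.864.

0.864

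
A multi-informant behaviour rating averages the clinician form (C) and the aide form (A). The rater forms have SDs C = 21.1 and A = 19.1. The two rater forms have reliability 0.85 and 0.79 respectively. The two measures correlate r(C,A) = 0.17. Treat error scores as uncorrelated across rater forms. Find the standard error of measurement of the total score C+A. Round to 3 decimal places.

11.975

Var(total) = 810.02 + 137.023 = 947.043.
True-score variance = 666.628 + 137.023 = 803.652, so reliability = 0.8486.
Error variance = 947.043 − 803.652 = 143.392; SEM = √143.392 = 11.975.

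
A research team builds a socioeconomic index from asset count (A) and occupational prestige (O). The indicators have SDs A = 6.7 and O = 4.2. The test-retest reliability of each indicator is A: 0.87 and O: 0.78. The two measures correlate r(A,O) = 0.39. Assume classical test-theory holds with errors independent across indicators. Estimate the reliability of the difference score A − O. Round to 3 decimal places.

Var(A−O) = 6.7² + 4.2² − 2·6.7·4.2·0.39 = 62.53 − 21.9492 = 40.5808.
With uncorrelated errors the cross-covariances are all true-score covariance, so they carry over unchanged; only the diagonal terms shrink to ρᵢσᵢ².
True-score variance = [6.7²·0.87 + 4.2²·0.78] − 21.9492 = 52.8135 − 21.9492 = 30.8643.
Reliability = 30.8643 / 40.5808 = 0.761.

0.761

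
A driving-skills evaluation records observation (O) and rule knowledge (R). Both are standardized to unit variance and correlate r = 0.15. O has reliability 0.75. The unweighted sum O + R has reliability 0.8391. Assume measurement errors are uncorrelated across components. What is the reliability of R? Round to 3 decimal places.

Var(O+R) = 2 + 2·0.15 = 2.300.
True-score variance = ρ_O + ρ_R + 2·0.15, so 0.8391 = (0.75 + ρ_R + 0.30) / 2.300.
ρ_R = 0.8391·2.300 − 0.75 − 0.30 = 0.880.

0.880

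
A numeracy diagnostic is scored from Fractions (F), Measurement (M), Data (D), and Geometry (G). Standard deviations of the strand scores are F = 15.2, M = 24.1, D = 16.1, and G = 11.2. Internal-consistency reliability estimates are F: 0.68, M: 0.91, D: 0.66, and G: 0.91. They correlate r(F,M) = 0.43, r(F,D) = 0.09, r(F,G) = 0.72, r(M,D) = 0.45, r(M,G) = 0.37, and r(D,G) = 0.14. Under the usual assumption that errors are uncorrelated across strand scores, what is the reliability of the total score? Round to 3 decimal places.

0.906

Var(F+M+D+G) = 15.2² + 24.1² + 16.1² + 11.2² + 2·[15.2·24.1·0.43 + 15.2·16.1·0.09 + 15.2·11.2·0.72 + 24.1·16.1·0.45 + 24.1·11.2·0.37 + 16.1·11.2·0.14] = 1196.5 + 1203.67 = 2400.17.
With uncorrelated errors the cross-covariances are all true-score covariance, so they carry over unchanged; only the diagonal terms shrink to ρᵢσᵢ².
True-score variance = [15.2²·0.68 + 24.1²·0.91 + 16.1²·0.66 + 11.2²·0.91] + 1203.67 = 970.873 + 1203.67 = 2174.54.
Reliability = 2174.54 / 2400.17 = 0.906.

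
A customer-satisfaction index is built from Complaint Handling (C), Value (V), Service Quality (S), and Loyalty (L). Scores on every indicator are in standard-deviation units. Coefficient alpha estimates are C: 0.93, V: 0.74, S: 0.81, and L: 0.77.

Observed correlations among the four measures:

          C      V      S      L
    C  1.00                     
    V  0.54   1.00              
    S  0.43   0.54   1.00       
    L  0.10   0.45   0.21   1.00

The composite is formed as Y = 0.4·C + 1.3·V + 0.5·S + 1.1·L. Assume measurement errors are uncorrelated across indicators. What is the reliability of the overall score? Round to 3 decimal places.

Var(Y) = 0.4² + 1.3² + 0.5² + 1.1² + 2·[0.52·0.54 + 0.2·0.43 + 0.44·0.10 + 0.65·0.54 + 1.43·0.45 + 0.55·0.21] = 3.31 + 3.0416 = 6.3516.
Under uncorrelated errors the observed covariances equal the true-score covariances, so only the own-variance terms attenuate.
True-score variance = [0.4²·0.93 + 1.3²·0.74 + 0.5²·0.81 + 1.1²·0.77] + 3.0416 = 2.5336 + 3.0416 = 5.5752.
Reliability = 5.5752 / 6.3516 = 0.878.

0.878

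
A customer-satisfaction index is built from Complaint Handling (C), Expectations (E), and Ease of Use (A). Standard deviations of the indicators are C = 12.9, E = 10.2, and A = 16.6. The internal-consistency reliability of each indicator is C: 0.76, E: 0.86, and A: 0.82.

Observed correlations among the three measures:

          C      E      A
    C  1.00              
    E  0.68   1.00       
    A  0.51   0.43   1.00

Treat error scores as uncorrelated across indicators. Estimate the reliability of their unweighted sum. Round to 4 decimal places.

0.9044

Var(C+E+A) = 12.9² + 10.2² + 16.6² + 2·[12.9·10.2·0.68 + 12.9·16.6·0.51 + 10.2·16.6·0.43] = 546.01 + 542.987 = 1089.
With uncorrelated errors the cross-covariances are all true-score covariance, so they carry over unchanged; only the diagonal terms shrink to ρᵢσᵢ².
True-score variance = [12.9²·0.76 + 10.2²·0.86 + 16.6²·0.82] + 542.987 = 441.905 + 542.987 = 984.892.
Reliability = 984.892 / 1089 = 0.9044.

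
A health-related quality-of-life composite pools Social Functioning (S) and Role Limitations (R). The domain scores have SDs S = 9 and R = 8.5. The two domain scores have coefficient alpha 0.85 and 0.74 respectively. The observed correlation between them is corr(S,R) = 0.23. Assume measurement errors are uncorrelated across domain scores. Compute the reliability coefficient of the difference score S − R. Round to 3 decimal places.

Var(S−R) = 9² + 8.5² − 2·9·8.5·0.23 = 153.25 − 35.19 = 118.06.
With uncorrelated errors the cross-covariances are all true-score covariance, so they carry over unchanged; only the diagonal terms shrink to ρᵢσᵢ².
True-score variance = [9²·0.85 + 8.5²·0.74] − 35.19 = 122.315 − 35.19 = 87.125.
Reliability = 87.125 / 118.06 = 0.738.

0.738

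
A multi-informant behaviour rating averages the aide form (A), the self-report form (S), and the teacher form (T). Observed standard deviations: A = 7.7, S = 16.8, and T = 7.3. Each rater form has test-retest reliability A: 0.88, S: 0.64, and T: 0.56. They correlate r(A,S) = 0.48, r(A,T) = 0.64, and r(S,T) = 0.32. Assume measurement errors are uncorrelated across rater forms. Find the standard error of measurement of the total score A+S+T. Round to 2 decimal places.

Var(total) = 394.82 + 274.624 = 669.444.
True-score variance = 262.651 + 274.624 = 537.275, so reliability = 0.8026.
Error variance = 669.444 − 537.275 = 132.169; SEM = √132.169 = 11.50.

11.50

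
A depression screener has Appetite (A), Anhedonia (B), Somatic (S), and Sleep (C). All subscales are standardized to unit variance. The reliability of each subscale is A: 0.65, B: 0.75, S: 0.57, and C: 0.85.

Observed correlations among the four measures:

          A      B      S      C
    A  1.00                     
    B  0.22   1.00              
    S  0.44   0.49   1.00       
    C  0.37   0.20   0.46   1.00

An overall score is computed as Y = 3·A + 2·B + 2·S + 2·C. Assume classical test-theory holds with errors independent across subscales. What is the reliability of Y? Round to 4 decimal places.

Var(Y) = 3² + 2² + 2² + 2² + 2·[6·0.22 + 6·0.44 + 6·0.37 + 4·0.49 + 4·0.20 + 4·0.46] = 21 + 21.56 = 42.56.
With uncorrelated errors the cross-covariances are all true-score covariance, so they carry over unchanged; only the diagonal terms shrink to ρᵢσᵢ².
True-score variance = [3²·0.65 + 2²·0.75 + 2²·0.57 + 2²·0.85] + 21.56 = 14.53 + 21.56 = 36.09.
Reliability = 36.09 / 42.56 = 0.8480.

0.8480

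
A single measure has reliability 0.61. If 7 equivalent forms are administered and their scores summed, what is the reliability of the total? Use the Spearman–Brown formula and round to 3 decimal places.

0.916

ρ_k = kρ / (1 + (k−1)ρ) = 7·0.61 / (1 + 6·0.61) = 4.270 / 4.660 = 0.916.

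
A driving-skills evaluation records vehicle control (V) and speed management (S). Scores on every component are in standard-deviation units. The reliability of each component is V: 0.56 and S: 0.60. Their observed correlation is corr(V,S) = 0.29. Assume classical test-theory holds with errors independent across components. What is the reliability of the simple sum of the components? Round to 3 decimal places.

Var(V+S) = 2 + 2·[0.29] = 2 + 0.58 = 2.58.
With uncorrelated errors the cross-covariances are all true-score covariance, so they carry over unchanged; only the diagonal terms shrink to ρᵢσᵢ².
True-score variance = [0.56 + 0.60] + 0.58 = 1.16 + 0.58 = 1.74.
Reliability = 1.74 / 2.58 = 0.674.

0.674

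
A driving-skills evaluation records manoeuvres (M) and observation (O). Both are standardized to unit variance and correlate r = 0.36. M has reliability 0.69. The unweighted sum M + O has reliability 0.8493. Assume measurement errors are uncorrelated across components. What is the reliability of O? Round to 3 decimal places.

0.900

Var(M+O) = 2 + 2·0.36 = 2.720.
True-score variance = ρ_M + ρ_O + 2·0.36, so 0.8493 = (0.69 + ρ_O + 0.72) / 2.720.
ρ_O = 0.8493·2.720 − 0.69 − 0.72 = 0.900.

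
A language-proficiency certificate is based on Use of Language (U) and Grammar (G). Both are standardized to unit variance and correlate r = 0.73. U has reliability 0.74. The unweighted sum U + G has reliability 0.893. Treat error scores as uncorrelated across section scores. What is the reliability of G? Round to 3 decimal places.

0.890

Var(U+G) = 2 + 2·0.73 = 3.460.
True-score variance = ρ_U + ρ_G + 2·0.73, so 0.893 = (0.74 + ρ_G + 1.46) / 3.460.
ρ_G = 0.893·3.460 − 0.74 − 1.46 = 0.890.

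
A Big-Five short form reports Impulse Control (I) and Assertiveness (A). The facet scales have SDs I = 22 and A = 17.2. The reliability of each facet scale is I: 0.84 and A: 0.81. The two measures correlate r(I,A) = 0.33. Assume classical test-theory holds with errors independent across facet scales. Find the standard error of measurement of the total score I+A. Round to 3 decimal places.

Var(total) = 779.84 + 249.744 = 1029.58.
True-score variance = 646.19 + 249.744 = 895.934, so reliability = 0.8702.
Error variance = 1029.58 − 895.934 = 133.65; SEM = √133.65 = 11.561.

11.561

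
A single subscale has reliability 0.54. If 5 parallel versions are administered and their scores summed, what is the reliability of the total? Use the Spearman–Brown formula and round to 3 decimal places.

0.854

ρ_k = kρ / (1 + (k−1)ρ) = 5·0.54 / (1 + 4·0.54) = 2.700 / 3.160 = 0.854.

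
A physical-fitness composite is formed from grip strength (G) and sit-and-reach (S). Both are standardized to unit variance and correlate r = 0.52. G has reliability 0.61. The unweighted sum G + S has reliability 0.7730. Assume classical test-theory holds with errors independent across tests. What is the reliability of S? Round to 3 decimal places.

0.700

Var(G+S) = 2 + 2·0.52 = 3.040.
True-score variance = ρ_G + ρ_S + 2·0.52, so 0.7730 = (0.61 + ρ_S + 1.04) / 3.040.
ρ_S = 0.7730·3.040 − 0.61 − 1.04 = 0.700.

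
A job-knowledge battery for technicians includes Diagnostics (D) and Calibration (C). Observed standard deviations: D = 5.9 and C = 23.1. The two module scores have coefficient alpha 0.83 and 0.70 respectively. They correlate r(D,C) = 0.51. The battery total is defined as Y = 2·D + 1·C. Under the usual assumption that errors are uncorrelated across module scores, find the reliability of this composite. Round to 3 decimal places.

0.807

Var(Y) = 2²·5.9² + 23.1² + 2·[2·5.9·23.1·0.51] = 672.85 + 278.032 = 950.882.
Because errors are independent across components, Cov(Tᵢ,Tⱼ) = Cov(Xᵢ,Xⱼ); the off-diagonal part of the true-score variance is the same as above.
True-score variance = [2²·5.9²·0.83 + 23.1²·0.70] + 278.032 = 489.096 + 278.032 = 767.128.
Reliability = 767.128 / 950.882 = 0.807.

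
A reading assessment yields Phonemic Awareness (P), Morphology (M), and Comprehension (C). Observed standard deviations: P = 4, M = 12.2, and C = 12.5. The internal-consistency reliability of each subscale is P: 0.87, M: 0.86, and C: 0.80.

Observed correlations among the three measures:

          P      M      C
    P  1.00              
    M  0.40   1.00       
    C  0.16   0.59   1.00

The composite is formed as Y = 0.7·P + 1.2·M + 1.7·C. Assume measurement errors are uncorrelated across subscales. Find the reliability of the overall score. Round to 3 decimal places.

Var(Y) = 0.7²·4² + 1.2²·12.2² + 1.7²·12.5² + 2·[0.84·4·12.2·0.40 + 1.19·4·12.5·0.16 + 2.04·12.2·12.5·0.59] = 673.732 + 418.932 = 1092.66.
Because errors are independent across components, Cov(Tᵢ,Tⱼ) = Cov(Xᵢ,Xⱼ); the off-diagonal part of the true-score variance is the same as above.
True-score variance = [0.7²·4²·0.87 + 1.2²·12.2²·0.86 + 1.7²·12.5²·0.80] + 418.932 = 552.394 + 418.932 = 971.326.
Reliability = 971.326 / 1092.66 = 0.889.

0.889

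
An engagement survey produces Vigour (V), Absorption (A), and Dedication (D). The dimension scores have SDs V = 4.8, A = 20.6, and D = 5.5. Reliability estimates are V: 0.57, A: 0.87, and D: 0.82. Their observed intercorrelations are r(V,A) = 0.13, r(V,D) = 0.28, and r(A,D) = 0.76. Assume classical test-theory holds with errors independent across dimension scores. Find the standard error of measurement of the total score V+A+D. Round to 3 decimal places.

8.398

Var(total) = 477.65 + 212.709 = 690.359.
True-score variance = 407.131 + 212.709 = 619.84, so reliability = 0.8979.
Error variance = 690.359 − 619.84 = 70.519; SEM = √70.519 = 8.398.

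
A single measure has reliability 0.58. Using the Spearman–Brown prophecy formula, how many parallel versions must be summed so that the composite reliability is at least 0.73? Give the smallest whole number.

k ≥ ρ*(1−ρ₁)/(ρ₁(1−ρ*)) = 0.73·0.42 / (0.58·0.27) = 1.958.
Smallest integer k = 2.

2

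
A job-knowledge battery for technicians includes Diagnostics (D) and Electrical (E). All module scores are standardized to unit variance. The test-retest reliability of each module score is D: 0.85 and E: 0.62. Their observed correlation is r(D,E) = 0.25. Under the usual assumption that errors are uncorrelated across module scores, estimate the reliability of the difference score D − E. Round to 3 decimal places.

Var(D−E) = 1 + 1 − 2·0.25 = 2 − 0.5 = 1.5.
With uncorrelated errors the cross-covariances are all true-score covariance, so they carry over unchanged; only the diagonal terms shrink to ρᵢσᵢ².
True-score variance = [0.85 + 0.62] − 0.5 = 1.47 − 0.5 = 0.97.
Reliability = 0.97 / 1.5 = 0.647.

0.647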